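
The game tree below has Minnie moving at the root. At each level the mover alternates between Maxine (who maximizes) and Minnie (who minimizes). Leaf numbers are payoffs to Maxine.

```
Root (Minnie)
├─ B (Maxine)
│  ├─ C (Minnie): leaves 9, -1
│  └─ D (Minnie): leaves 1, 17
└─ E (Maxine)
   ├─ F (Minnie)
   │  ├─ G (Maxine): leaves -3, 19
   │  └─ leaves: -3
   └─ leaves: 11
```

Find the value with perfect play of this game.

C (Minnie): min(9, -1) = -1
D (Minnie): min(1, 17) = 1
B (Maxine): max(-1, 1) = 1
G (Maxine): max(-3, 19) = 19
F (Minnie): min(19, -3) = -3
E (Maxine): max(-3, 11) = 11
Root (Minnie): min(1, 11) = 1

1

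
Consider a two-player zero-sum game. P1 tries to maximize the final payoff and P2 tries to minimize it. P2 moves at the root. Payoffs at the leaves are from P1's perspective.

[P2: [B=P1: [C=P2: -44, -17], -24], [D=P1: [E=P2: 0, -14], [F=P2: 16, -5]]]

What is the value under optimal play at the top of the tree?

C (P2): min(-44, -17) = -44
B (P1): max(-44, -24) = -24
E (P2): min(0, -14) = -14
F (P2): min(16, -5) = -5
D (P1): max(-14, -5) = -5
Root (P2): min(-24, -5) = -24

-24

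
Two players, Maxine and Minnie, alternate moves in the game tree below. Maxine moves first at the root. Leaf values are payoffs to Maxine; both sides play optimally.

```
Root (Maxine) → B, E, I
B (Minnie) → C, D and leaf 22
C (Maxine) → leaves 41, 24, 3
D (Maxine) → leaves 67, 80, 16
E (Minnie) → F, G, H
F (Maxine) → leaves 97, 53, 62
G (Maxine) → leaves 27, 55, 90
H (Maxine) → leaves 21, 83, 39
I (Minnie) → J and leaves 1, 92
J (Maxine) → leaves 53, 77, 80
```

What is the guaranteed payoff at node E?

83

F: max(97, 53, 62) = 97
G: max(27, 55, 90) = 90
H: max(21, 83, 39) = 83
E: min(97, 90, 83) = 83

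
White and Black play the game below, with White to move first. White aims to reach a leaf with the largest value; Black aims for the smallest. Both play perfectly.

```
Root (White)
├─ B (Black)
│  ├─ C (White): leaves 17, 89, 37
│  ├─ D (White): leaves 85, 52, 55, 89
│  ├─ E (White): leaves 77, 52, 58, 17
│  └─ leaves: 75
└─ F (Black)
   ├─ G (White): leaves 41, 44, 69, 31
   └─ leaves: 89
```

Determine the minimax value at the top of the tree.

75

C (White): max(17, 89, 37) = 89
D (White): max(85, 52, 55, 89) = 89
E (White): max(77, 52, 58, 17) = 77
B (Black): min(89, 89, 77, 75) = 75
G (White): max(41, 44, 69, 31) = 69
F (Black): min(69, 89) = 69
Root (White): max(75, 69) = 75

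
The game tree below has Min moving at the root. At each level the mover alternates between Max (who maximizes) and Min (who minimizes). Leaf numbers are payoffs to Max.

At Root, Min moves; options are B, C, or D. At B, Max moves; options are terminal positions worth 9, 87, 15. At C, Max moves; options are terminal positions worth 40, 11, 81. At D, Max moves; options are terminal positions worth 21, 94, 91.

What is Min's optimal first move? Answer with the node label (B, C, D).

B (Max): max(9, 87, 15) = 87
C (Max): max(40, 11, 81) = 81
D (Max): max(21, 94, 91) = 94
Root (Min): min(87, 81, 94) = 81
Min picks the child with the lowest value: C (value 81).

C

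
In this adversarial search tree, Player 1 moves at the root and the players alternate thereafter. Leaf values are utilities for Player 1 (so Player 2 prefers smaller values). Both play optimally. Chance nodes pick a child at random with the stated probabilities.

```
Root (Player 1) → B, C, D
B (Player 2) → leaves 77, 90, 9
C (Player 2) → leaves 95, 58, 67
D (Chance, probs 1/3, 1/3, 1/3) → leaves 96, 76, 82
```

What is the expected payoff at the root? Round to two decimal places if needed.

B (Player 2): min(77, 90, 9) = 9
C (Player 2): min(95, 58, 67) = 58
D (Chance): 1/3·96 + 1/3·76 + 1/3·82 = 84.67
Root (Player 1): max(9, 58, 84.67) = 84.67

84.67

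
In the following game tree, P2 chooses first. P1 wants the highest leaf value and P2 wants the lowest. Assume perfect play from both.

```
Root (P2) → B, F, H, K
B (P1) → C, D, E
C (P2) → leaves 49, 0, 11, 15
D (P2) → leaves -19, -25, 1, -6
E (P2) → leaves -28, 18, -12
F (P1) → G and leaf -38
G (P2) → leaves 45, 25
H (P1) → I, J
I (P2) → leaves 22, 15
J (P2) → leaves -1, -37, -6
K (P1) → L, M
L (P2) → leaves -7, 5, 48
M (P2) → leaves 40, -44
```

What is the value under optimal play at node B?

0

C: min(49, 0, 11, 15) = 0
D: min(-19, -25, 1, -6) = -25
E: min(-28, 18, -12) = -28
B: max(0, -25, -28) = 0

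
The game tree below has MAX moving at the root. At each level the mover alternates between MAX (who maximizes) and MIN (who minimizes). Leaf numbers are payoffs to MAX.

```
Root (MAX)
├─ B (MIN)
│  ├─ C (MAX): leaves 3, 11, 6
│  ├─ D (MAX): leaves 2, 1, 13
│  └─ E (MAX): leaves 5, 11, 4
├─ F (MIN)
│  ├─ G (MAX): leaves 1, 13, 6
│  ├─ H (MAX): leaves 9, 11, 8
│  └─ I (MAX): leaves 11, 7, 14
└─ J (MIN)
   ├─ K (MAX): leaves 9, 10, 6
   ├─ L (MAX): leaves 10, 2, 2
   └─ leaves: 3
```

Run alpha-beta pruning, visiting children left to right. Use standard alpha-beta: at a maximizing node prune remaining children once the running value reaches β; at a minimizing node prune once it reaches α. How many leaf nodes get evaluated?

C [α=-∞,β=+∞]: v=11
D [α=-∞,β=11]: v=13
E [α=-∞,β=11]: v=11 after child 2 ≥ β → β-cutoff, skip 1
B [α=-∞,β=+∞]: v=11
G [α=11,β=+∞]: v=13
H [α=11,β=13]: v=11
F [α=11,β=+∞]: v=11 after child 2 ≤ α → α-cutoff, skip 1
K [α=11,β=+∞]: v=10
J [α=11,β=+∞]: v=10 after child 1 ≤ α → α-cutoff, skip 2
Root [α=-∞,β=+∞]: v=11
Leaves evaluated: 17 of 25.

17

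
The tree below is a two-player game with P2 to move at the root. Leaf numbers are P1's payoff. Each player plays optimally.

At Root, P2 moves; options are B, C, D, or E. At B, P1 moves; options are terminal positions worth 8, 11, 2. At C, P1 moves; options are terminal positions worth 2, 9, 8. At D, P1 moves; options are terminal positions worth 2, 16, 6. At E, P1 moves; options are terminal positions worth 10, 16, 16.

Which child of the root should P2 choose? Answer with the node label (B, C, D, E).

B (P1): max(8, 11, 2) = 11
C (P1): max(2, 9, 8) = 9
D (P1): max(2, 16, 6) = 16
E (P1): max(10, 16, 16) = 16
Root (P2): min(11, 9, 16, 16) = 9
P2 picks the child with the lowest value: C (value 9).

C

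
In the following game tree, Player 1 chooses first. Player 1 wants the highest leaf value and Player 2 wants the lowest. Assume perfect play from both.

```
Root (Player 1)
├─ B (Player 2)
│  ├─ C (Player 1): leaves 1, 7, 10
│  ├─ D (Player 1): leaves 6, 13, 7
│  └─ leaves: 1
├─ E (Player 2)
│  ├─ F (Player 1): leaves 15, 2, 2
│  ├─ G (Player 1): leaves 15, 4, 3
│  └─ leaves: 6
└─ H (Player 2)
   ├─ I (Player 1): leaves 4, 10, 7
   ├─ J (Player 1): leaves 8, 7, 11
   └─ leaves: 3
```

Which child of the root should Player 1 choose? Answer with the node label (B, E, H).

C (Player 1): max(1, 7, 10) = 10
D (Player 1): max(6, 13, 7) = 13
B (Player 2): min(10, 13, 1) = 1
F (Player 1): max(15, 2, 2) = 15
G (Player 1): max(15, 4, 3) = 15
E (Player 2): min(15, 15, 6) = 6
I (Player 1): max(4, 10, 7) = 10
J (Player 1): max(8, 7, 11) = 11
H (Player 2): min(10, 11, 3) = 3
Root (Player 1): max(1, 6, 3) = 6
Player 1 picks the child with the highest value: E (value 6).

E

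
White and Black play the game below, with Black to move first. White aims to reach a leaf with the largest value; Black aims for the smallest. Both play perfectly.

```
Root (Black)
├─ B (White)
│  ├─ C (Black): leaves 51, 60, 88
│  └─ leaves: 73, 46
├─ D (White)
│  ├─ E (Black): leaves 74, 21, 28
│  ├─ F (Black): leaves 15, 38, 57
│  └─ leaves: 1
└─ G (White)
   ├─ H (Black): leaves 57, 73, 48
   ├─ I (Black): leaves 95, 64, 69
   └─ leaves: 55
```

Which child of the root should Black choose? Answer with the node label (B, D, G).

C (Black): min(51, 60, 88) = 51
B (White): max(51, 73, 46) = 73
E (Black): min(74, 21, 28) = 21
F (Black): min(15, 38, 57) = 15
D (White): max(21, 15, 1) = 21
H (Black): min(57, 73, 48) = 48
I (Black): min(95, 64, 69) = 64
G (White): max(48, 64, 55) = 64
Root (Black): min(73, 21, 64) = 21
Black picks the child with the lowest value: D (value 21).

D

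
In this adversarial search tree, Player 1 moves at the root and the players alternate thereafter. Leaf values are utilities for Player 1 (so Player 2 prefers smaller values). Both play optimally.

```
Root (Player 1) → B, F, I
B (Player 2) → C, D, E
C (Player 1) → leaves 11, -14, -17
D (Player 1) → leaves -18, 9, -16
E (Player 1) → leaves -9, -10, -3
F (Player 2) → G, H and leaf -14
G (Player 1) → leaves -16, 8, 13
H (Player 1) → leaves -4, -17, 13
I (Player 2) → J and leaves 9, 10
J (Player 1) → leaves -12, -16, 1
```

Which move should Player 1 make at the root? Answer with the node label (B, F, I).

I

C (Player 1): max(11, -14, -17) = 11
D (Player 1): max(-18, 9, -16) = 9
E (Player 1): max(-9, -10, -3) = -3
B (Player 2): min(11, 9, -3) = -3
G (Player 1): max(-16, 8, 13) = 13
H (Player 1): max(-4, -17, 13) = 13
F (Player 2): min(13, 13, -14) = -14
J (Player 1): max(-12, -16, 1) = 1
I (Player 2): min(1, 9, 10) = 1
Root (Player 1): max(-3, -14, 1) = 1
Player 1 picks the child with the highest value: I (value 1).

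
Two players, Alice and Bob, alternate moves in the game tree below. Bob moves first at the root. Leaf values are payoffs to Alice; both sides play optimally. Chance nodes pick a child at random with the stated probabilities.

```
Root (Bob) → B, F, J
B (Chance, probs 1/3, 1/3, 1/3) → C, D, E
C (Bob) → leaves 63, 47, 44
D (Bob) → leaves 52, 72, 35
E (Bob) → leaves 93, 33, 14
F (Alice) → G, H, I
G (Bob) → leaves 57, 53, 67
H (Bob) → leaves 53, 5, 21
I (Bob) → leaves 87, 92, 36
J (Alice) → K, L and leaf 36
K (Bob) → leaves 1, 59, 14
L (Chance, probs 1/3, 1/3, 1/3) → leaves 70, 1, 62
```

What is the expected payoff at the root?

C (Bob): min(63, 47, 44) = 44
D (Bob): min(52, 72, 35) = 35
E (Bob): min(93, 33, 14) = 14
B (Chance): 1/3·44 + 1/3·35 + 1/3·14 = 31
G (Bob): min(57, 53, 67) = 53
H (Bob): min(53, 5, 21) = 5
I (Bob): min(87, 92, 36) = 36
F (Alice): max(53, 5, 36) = 53
K (Bob): min(1, 59, 14) = 1
L (Chance): 1/3·70 + 1/3·1 + 1/3·62 = 44.33
J (Alice): max(1, 44.33, 36) = 44.33
Root (Bob): min(31, 53, 44.33) = 31

31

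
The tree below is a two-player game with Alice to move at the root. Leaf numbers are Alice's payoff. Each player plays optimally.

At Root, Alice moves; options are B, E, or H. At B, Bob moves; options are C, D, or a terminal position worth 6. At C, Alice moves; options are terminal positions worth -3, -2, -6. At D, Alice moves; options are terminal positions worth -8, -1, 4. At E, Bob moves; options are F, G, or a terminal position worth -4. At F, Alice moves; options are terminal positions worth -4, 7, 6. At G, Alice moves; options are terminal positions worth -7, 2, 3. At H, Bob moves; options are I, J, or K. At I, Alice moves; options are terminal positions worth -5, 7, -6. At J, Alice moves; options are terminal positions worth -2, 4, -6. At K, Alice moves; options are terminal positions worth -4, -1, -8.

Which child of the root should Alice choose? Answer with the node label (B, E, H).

C (Alice): max(-3, -2, -6) = -2
D (Alice): max(-8, -1, 4) = 4
B (Bob): min(-2, 4, 6) = -2
F (Alice): max(-4, 7, 6) = 7
G (Alice): max(-7, 2, 3) = 3
E (Bob): min(7, 3, -4) = -4
I (Alice): max(-5, 7, -6) = 7
J (Alice): max(-2, 4, -6) = 4
K (Alice): max(-4, -1, -8) = -1
H (Bob): min(7, 4, -1) = -1
Root (Alice): max(-2, -4, -1) = -1
Alice picks the child with the highest value: H (value -1).

H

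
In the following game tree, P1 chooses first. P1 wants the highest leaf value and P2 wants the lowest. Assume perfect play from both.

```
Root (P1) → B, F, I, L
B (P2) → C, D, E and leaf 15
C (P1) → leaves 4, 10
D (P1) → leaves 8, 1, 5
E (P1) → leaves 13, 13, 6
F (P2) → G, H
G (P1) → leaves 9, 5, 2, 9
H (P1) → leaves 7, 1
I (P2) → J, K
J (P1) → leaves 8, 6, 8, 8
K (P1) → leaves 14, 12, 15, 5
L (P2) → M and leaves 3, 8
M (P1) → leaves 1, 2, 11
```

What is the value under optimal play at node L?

3

M: max(1, 2, 11) = 11
L: min(11, 3, 8) = 3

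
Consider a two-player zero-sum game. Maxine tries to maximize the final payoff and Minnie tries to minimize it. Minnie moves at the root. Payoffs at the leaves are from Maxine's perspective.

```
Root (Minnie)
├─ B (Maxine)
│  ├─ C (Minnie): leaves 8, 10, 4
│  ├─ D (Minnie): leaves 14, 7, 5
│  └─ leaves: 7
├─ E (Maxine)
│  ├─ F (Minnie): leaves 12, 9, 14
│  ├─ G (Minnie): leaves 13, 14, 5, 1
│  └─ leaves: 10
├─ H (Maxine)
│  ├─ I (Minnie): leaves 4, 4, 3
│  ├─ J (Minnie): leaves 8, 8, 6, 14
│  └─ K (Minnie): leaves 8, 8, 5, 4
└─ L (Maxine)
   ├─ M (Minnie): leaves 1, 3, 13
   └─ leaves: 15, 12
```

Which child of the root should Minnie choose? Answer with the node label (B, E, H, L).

C (Minnie): min(8, 10, 4) = 4
D (Minnie): min(14, 7, 5) = 5
B (Maxine): max(4, 5, 7) = 7
F (Minnie): min(12, 9, 14) = 9
G (Minnie): min(13, 14, 5, 1) = 1
E (Maxine): max(9, 1, 10) = 10
I (Minnie): min(4, 4, 3) = 3
J (Minnie): min(8, 8, 6, 14) = 6
K (Minnie): min(8, 8, 5, 4) = 4
H (Maxine): max(3, 6, 4) = 6
M (Minnie): min(1, 3, 13) = 1
L (Maxine): max(1, 15, 12) = 15
Root (Minnie): min(7, 10, 6, 15) = 6
Minnie picks the child with the lowest value: H (value 6).

H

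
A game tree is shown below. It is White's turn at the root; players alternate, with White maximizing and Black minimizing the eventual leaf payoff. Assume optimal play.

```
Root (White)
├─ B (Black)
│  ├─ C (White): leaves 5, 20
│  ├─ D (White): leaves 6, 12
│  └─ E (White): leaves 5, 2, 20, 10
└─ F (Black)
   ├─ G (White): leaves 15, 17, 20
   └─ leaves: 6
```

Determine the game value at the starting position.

12

C (White): max(5, 20) = 20
D (White): max(6, 12) = 12
E (White): max(5, 2, 20, 10) = 20
B (Black): min(20, 12, 20) = 12
G (White): max(15, 17, 20) = 20
F (Black): min(20, 6) = 6
Root (White): max(12, 6) = 12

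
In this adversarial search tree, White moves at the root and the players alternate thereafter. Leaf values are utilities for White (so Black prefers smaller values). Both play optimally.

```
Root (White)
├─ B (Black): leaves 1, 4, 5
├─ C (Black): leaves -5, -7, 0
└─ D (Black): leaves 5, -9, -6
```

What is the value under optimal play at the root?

1

B (Black): min(1, 4, 5) = 1
C (Black): min(-5, -7, 0) = -7
D (Black): min(5, -9, -6) = -9
Root (White): max(1, -7, -9) = 1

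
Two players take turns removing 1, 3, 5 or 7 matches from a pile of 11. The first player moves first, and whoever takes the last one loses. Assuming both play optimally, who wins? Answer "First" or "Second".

i:   0  1  2  3  4  5  6  7  8  9 10 11
     W  L  W  L  W  L  W  L  W  L  W  L
Position 11 is L, so the second player wins.

Second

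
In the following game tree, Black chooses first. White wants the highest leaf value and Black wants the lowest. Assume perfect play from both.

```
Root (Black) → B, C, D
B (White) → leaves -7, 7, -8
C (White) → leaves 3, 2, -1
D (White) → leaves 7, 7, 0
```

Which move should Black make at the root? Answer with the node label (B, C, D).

B (White): max(-7, 7, -8) = 7
C (White): max(3, 2, -1) = 3
D (White): max(7, 7, 0) = 7
Root (Black): min(7, 3, 7) = 3
Black picks the child with the lowest value: C (value 3).

C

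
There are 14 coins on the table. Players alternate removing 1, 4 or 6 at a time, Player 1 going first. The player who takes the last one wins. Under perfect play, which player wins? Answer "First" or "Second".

Positions where the player to move wins (W) vs loses (L):
i:   0  1  2  3  4  5  6  7  8  9 10 11 12 13 14
     L  W  L  W  W  L  W  L  W  W  L  W  L  W  W
Position 14 is W, so the first player wins.

First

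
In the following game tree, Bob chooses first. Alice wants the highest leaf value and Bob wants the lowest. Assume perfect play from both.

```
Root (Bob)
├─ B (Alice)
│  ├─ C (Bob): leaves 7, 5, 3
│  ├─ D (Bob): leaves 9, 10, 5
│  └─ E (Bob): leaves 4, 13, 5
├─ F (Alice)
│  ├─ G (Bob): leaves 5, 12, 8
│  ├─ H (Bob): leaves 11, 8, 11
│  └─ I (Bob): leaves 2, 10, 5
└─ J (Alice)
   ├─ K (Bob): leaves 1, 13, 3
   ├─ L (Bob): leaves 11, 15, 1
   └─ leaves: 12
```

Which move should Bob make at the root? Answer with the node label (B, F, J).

C (Bob): min(7, 5, 3) = 3
D (Bob): min(9, 10, 5) = 5
E (Bob): min(4, 13, 5) = 4
B (Alice): max(3, 5, 4) = 5
G (Bob): min(5, 12, 8) = 5
H (Bob): min(11, 8, 11) = 8
I (Bob): min(2, 10, 5) = 2
F (Alice): max(5, 8, 2) = 8
K (Bob): min(1, 13, 3) = 1
L (Bob): min(11, 15, 1) = 1
J (Alice): max(1, 1, 12) = 12
Root (Bob): min(5, 8, 12) = 5
Bob picks the child with the lowest value: B (value 5).

B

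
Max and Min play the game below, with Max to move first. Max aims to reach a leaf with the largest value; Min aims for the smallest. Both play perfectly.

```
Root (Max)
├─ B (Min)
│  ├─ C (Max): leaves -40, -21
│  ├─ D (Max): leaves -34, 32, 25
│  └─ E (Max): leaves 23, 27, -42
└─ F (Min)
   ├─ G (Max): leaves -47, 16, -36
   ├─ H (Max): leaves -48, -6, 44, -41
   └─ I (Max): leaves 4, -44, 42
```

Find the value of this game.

16

C (Max): max(-40, -21) = -21
D (Max): max(-34, 32, 25) = 32
E (Max): max(23, 27, -42) = 27
B (Min): min(-21, 32, 27) = -21
G (Max): max(-47, 16, -36) = 16
H (Max): max(-48, -6, 44, -41) = 44
I (Max): max(4, -44, 42) = 42
F (Min): min(16, 44, 42) = 16
Root (Max): max(-21, 16) = 16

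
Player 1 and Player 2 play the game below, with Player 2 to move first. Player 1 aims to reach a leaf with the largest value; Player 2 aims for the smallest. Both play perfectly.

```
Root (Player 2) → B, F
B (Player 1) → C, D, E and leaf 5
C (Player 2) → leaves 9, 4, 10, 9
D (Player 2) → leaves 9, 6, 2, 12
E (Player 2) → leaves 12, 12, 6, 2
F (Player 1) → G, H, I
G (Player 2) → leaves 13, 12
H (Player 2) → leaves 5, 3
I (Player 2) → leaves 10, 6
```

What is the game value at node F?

G: min(13, 12) = 12
H: min(5, 3) = 3
I: min(10, 6) = 6
F: max(12, 3, 6) = 12

12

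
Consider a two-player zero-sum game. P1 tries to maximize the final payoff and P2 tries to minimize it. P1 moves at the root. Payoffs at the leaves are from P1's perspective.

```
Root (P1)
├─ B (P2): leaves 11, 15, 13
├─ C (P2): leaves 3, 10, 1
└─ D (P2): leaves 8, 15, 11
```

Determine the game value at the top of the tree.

11

B (P2): min(11, 15, 13) = 11
C (P2): min(3, 10, 1) = 1
D (P2): min(8, 15, 11) = 8
Root (P1): max(11, 1, 8) = 11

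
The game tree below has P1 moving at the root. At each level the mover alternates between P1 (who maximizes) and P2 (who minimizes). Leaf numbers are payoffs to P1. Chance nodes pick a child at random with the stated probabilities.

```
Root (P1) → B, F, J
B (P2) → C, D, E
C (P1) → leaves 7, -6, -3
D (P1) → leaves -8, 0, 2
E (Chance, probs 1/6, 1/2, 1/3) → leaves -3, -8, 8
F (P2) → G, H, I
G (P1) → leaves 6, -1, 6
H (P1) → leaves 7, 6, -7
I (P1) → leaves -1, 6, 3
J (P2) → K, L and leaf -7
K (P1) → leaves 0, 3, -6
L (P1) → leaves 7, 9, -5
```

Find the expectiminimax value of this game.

C (P1): max(7, -6, -3) = 7
D (P1): max(-8, 0, 2) = 2
E (Chance): 1/6·-3 + 1/2·-8 + 1/3·8 = -1.83
B (P2): min(7, 2, -1.83) = -1.83
G (P1): max(6, -1, 6) = 6
H (P1): max(7, 6, -7) = 7
I (P1): max(-1, 6, 3) = 6
F (P2): min(6, 7, 6) = 6
K (P1): max(0, 3, -6) = 3
L (P1): max(7, 9, -5) = 9
J (P2): min(3, 9, -7) = -7
Root (P1): max(-1.83, 6, -7) = 6

6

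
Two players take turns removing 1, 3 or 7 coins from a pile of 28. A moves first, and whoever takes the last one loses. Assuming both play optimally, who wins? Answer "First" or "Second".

i:   0  1  2  3  4  5  6  7  8  9 10 11 12 13 14 15 16 17 18 19 20 21 22 23 24 25 26 27 28
     W  L  W  L  W  L  W  L  W  L  W  L  W  L  W  L  W  L  W  L  W  L  W  L  W  L  W  L  W
Position 28 is W, so the first player wins.

First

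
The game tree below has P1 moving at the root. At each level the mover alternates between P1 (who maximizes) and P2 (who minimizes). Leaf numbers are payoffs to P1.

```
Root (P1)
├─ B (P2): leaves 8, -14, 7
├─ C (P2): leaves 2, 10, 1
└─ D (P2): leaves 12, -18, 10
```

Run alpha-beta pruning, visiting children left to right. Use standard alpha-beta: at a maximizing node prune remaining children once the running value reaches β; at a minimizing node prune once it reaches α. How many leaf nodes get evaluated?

B [α=-∞,β=+∞]: v=-14
C [α=-14,β=+∞]: v=1
D [α=1,β=+∞]: v=-18 after child 2 ≤ α → α-cutoff, skip 1
Root [α=-∞,β=+∞]: v=1
Leaves evaluated: 8 of 9.

8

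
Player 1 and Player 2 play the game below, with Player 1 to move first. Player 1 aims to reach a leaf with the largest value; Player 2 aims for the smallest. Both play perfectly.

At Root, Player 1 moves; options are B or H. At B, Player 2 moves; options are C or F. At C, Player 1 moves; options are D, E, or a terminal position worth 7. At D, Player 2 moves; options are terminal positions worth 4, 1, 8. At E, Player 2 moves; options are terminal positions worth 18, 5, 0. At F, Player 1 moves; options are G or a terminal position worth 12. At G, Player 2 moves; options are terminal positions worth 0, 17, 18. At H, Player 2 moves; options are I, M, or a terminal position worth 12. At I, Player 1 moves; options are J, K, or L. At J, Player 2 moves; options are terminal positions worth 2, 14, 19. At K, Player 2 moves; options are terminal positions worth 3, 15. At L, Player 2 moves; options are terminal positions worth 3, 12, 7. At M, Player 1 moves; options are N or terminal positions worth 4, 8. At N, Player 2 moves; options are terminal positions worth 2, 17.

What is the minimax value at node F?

G: min(0, 17, 18) = 0
F: max(0, 12) = 12

12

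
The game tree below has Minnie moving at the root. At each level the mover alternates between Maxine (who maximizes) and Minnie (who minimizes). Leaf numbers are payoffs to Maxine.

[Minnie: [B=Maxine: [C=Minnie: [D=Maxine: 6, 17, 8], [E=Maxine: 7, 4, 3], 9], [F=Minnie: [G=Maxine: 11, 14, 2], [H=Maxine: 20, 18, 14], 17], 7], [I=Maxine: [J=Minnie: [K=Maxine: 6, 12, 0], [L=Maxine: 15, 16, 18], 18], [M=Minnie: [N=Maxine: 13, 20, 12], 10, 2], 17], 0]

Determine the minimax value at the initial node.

D (Maxine): max(6, 17, 8) = 17
E (Maxine): max(7, 4, 3) = 7
C (Minnie): min(17, 7, 9) = 7
G (Maxine): max(11, 14, 2) = 14
H (Maxine): max(20, 18, 14) = 20
F (Minnie): min(14, 20, 17) = 14
B (Maxine): max(7, 14, 7) = 14
K (Maxine): max(6, 12, 0) = 12
L (Maxine): max(15, 16, 18) = 18
J (Minnie): min(12, 18, 18) = 12
N (Maxine): max(13, 20, 12) = 20
M (Minnie): min(20, 10, 2) = 2
I (Maxine): max(12, 2, 17) = 17
Root (Minnie): min(14, 17, 0) = 0

0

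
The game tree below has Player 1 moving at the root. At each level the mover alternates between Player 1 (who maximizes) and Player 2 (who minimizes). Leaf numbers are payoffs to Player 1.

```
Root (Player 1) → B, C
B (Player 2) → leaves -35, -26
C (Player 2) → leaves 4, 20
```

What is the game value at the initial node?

4

B (Player 2): min(-35, -26) = -35
C (Player 2): min(4, 20) = 4
Root (Player 1): max(-35, 4) = 4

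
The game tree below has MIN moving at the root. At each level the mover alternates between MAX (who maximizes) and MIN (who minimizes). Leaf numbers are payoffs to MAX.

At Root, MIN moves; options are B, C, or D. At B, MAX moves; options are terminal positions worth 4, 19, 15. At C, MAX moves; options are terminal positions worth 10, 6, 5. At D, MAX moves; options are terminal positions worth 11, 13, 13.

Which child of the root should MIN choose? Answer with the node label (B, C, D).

C

B (MAX): max(4, 19, 15) = 19
C (MAX): max(10, 6, 5) = 10
D (MAX): max(11, 13, 13) = 13
Root (MIN): min(19, 10, 13) = 10
MIN picks the child with the lowest value: C (value 10).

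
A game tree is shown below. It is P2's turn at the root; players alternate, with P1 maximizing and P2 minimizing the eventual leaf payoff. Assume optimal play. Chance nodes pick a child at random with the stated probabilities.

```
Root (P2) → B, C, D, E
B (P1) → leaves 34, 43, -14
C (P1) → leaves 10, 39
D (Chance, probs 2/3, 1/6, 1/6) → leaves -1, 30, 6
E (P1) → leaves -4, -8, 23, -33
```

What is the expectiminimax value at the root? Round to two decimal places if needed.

B (P1): max(34, 43, -14) = 43
C (P1): max(10, 39) = 39
D (Chance): 2/3·-1 + 1/6·30 + 1/6·6 = 5.33
E (P1): max(-4, -8, 23, -33) = 23
Root (P2): min(43, 39, 5.33, 23) = 5.33

5.33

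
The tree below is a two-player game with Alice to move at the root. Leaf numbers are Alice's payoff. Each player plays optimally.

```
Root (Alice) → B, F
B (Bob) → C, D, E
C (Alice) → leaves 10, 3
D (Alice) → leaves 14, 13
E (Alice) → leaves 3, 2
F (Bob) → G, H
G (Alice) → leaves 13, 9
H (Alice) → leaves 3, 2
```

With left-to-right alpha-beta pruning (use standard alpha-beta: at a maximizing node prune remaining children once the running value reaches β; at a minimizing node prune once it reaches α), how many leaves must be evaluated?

C [α=-∞,β=+∞]: v=10
D [α=-∞,β=10]: v=14 after child 1 ≥ β → β-cutoff, skip 1
E [α=-∞,β=10]: v=3
B [α=-∞,β=+∞]: v=3
G [α=3,β=+∞]: v=13
H [α=3,β=13]: v=3
F [α=3,β=+∞]: v=3
Root [α=-∞,β=+∞]: v=3
Leaves evaluated: 9 of 10.

9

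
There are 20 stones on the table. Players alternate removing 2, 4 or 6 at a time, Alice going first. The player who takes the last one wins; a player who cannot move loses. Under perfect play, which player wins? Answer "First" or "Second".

Compute winning (W) and losing (L) positions by backward induction:
i:   0  1  2  3  4  5  6  7  8  9 10 11 12 13 14 15 16 17 18 19 20
     L  L  W  W  W  W  W  W  L  L  W  W  W  W  W  W  L  L  W  W  W
Position 20 is W, so the first player wins.

First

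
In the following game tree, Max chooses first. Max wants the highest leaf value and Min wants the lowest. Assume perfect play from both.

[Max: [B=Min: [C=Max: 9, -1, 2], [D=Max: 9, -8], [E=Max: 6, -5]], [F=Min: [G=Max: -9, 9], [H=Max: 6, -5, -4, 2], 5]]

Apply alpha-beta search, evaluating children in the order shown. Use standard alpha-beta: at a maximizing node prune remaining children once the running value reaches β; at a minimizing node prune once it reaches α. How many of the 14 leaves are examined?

C [α=-∞,β=+∞]: v=9
D [α=-∞,β=9]: v=9 after child 1 ≥ β → β-cutoff, skip 1
E [α=-∞,β=9]: v=6
B [α=-∞,β=+∞]: v=6
G [α=6,β=+∞]: v=9
H [α=6,β=9]: v=6
F [α=6,β=+∞]: v=6 after child 2 ≤ α → α-cutoff, skip 1
Root [α=-∞,β=+∞]: v=6
Leaves evaluated: 12 of 14.

12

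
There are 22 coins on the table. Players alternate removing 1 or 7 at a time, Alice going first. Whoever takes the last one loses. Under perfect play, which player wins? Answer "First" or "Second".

Mark each pile size as W (mover wins) or L (mover loses):
i:   0  1  2  3  4  5  6  7  8  9 10 11 12 13 14 15 16 17 18 19 20 21 22
     W  L  W  L  W  L  W  L  W  L  W  L  W  L  W  L  W  L  W  L  W  L  W
Position 22 is W, so the first player wins.

First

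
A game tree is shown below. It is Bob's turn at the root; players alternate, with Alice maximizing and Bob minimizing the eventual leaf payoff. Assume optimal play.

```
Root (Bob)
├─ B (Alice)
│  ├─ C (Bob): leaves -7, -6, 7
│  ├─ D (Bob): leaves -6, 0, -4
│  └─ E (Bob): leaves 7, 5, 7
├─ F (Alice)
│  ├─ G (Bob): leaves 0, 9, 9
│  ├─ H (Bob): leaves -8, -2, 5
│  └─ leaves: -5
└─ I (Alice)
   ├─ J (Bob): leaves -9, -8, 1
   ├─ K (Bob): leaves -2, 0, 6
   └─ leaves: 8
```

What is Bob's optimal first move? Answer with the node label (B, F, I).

C (Bob): min(-7, -6, 7) = -7
D (Bob): min(-6, 0, -4) = -6
E (Bob): min(7, 5, 7) = 5
B (Alice): max(-7, -6, 5) = 5
G (Bob): min(0, 9, 9) = 0
H (Bob): min(-8, -2, 5) = -8
F (Alice): max(0, -8, -5) = 0
J (Bob): min(-9, -8, 1) = -9
K (Bob): min(-2, 0, 6) = -2
I (Alice): max(-9, -2, 8) = 8
Root (Bob): min(5, 0, 8) = 0
Bob picks the child with the lowest value: F (value 0).

F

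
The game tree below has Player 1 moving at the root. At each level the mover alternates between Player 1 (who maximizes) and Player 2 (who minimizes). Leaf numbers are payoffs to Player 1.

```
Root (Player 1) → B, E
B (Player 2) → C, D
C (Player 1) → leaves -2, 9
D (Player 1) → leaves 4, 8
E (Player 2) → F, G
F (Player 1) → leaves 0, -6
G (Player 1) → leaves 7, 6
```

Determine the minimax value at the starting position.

8

C (Player 1): max(-2, 9) = 9
D (Player 1): max(4, 8) = 8
B (Player 2): min(9, 8) = 8
F (Player 1): max(0, -6) = 0
G (Player 1): max(7, 6) = 7
E (Player 2): min(0, 7) = 0
Root (Player 1): max(8, 0) = 8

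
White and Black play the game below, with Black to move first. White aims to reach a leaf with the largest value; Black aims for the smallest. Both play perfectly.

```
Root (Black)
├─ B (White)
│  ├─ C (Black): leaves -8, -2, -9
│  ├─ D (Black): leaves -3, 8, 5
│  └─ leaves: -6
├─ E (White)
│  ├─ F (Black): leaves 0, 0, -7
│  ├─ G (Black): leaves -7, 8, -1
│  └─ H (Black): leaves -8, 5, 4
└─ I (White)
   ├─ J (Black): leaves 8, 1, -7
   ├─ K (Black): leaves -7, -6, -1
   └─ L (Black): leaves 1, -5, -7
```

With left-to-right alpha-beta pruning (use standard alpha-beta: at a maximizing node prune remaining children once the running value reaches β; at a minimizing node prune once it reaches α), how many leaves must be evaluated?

15

C [α=-∞,β=+∞]: v=-9
D [α=-9,β=+∞]: v=-3
B [α=-∞,β=+∞]: v=-3
F [α=-∞,β=-3]: v=-7
G [α=-7,β=-3]: v=-7 after child 1 ≤ α → α-cutoff, skip 2
H [α=-7,β=-3]: v=-8 after child 1 ≤ α → α-cutoff, skip 2
E [α=-∞,β=-3]: v=-7
J [α=-∞,β=-7]: v=-7
I [α=-∞,β=-7]: v=-7 after child 1 ≥ β → β-cutoff, skip 2
Root [α=-∞,β=+∞]: v=-7
Leaves evaluated: 15 of 25.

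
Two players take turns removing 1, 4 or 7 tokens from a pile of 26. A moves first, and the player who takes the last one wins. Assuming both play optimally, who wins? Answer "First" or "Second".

Second

Compute winning (W) and losing (L) positions by backward induction:
i:   0  1  2  3  4  5  6  7  8  9 10 11 12 13 14 15 16 17 18 19 20 21 22 23 24 25 26
     L  W  L  W  W  L  W  W  L  W  L  W  W  L  W  W  L  W  L  W  W  L  W  W  L  W  L
Position 26 is L, so the second player wins.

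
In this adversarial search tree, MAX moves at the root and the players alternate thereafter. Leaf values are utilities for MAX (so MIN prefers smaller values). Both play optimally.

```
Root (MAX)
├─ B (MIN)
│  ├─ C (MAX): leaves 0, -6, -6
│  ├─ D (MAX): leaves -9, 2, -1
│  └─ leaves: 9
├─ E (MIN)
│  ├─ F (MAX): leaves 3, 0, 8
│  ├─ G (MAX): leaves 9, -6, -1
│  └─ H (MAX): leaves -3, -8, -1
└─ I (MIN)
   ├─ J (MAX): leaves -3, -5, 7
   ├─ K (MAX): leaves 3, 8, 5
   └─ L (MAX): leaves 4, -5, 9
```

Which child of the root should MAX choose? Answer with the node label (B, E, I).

I

C (MAX): max(0, -6, -6) = 0
D (MAX): max(-9, 2, -1) = 2
B (MIN): min(0, 2, 9) = 0
F (MAX): max(3, 0, 8) = 8
G (MAX): max(9, -6, -1) = 9
H (MAX): max(-3, -8, -1) = -1
E (MIN): min(8, 9, -1) = -1
J (MAX): max(-3, -5, 7) = 7
K (MAX): max(3, 8, 5) = 8
L (MAX): max(4, -5, 9) = 9
I (MIN): min(7, 8, 9) = 7
Root (MAX): max(0, -1, 7) = 7
MAX picks the child with the highest value: I (value 7).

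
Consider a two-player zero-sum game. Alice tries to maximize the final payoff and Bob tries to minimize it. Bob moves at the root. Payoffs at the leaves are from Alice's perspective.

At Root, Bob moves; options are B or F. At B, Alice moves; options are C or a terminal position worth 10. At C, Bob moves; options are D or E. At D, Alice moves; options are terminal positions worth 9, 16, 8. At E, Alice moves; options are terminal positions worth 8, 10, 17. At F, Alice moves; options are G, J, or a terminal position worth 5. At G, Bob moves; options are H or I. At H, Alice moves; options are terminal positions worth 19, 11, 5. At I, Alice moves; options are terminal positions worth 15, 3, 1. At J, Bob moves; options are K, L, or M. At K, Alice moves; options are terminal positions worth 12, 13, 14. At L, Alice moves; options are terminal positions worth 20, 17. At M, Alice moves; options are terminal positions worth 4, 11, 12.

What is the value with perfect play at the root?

15

D (Alice): max(9, 16, 8) = 16
E (Alice): max(8, 10, 17) = 17
C (Bob): min(16, 17) = 16
B (Alice): max(16, 10) = 16
H (Alice): max(19, 11, 5) = 19
I (Alice): max(15, 3, 1) = 15
G (Bob): min(19, 15) = 15
K (Alice): max(12, 13, 14) = 14
L (Alice): max(20, 17) = 20
M (Alice): max(4, 11, 12) = 12
J (Bob): min(14, 20, 12) = 12
F (Alice): max(15, 12, 5) = 15
Root (Bob): min(16, 15) = 15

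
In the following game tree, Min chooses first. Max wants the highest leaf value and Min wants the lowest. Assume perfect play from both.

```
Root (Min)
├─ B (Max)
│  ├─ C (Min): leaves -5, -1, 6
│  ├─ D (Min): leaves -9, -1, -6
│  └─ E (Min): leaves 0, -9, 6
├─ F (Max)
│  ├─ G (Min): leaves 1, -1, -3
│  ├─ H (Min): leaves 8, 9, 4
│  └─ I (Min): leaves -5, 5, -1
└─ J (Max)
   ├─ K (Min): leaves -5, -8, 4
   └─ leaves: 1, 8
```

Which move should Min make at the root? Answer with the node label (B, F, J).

B

C (Min): min(-5, -1, 6) = -5
D (Min): min(-9, -1, -6) = -9
E (Min): min(0, -9, 6) = -9
B (Max): max(-5, -9, -9) = -5
G (Min): min(1, -1, -3) = -3
H (Min): min(8, 9, 4) = 4
I (Min): min(-5, 5, -1) = -5
F (Max): max(-3, 4, -5) = 4
K (Min): min(-5, -8, 4) = -8
J (Max): max(-8, 1, 8) = 8
Root (Min): min(-5, 4, 8) = -5
Min picks the child with the lowest value: B (value -5).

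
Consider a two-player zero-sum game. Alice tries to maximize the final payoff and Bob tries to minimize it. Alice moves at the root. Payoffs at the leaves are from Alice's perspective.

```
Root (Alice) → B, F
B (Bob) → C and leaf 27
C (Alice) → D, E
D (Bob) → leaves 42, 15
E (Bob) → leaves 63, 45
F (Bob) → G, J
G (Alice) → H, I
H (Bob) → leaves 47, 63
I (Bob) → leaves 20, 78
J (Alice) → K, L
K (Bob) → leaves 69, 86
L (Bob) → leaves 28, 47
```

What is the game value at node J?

69

K: min(69, 86) = 69
L: min(28, 47) = 28
J: max(69, 28) = 69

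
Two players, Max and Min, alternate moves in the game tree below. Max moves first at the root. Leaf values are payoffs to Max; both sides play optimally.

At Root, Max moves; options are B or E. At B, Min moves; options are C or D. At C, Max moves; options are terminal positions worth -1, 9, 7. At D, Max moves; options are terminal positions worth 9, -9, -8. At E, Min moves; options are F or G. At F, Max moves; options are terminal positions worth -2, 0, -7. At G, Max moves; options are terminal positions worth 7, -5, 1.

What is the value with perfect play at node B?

9

C: max(-1, 9, 7) = 9
D: max(9, -9, -8) = 9
B: min(9, 9) = 9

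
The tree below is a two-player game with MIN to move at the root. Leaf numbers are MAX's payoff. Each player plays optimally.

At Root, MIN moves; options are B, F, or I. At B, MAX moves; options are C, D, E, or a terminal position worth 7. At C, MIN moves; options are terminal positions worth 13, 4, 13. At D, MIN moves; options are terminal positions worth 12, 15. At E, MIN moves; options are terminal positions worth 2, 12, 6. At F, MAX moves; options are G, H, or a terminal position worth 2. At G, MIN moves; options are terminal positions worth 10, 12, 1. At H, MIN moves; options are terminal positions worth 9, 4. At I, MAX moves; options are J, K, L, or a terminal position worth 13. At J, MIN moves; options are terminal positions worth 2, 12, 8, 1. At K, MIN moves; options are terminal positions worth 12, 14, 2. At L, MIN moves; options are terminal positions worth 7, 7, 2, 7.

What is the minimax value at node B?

12

C: min(13, 4, 13) = 4
D: min(12, 15) = 12
E: min(2, 12, 6) = 2
B: max(4, 12, 2, 7) = 12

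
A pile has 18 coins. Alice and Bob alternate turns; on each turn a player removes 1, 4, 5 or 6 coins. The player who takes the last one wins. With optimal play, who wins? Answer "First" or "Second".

Second

W/L table (W = player to move can force a win):
i:   0  1  2  3  4  5  6  7  8  9 10 11 12 13 14 15 16 17 18
     L  W  L  W  W  W  W  W  W  L  W  L  W  W  W  W  W  W  L
Position 18 is L, so the second player wins.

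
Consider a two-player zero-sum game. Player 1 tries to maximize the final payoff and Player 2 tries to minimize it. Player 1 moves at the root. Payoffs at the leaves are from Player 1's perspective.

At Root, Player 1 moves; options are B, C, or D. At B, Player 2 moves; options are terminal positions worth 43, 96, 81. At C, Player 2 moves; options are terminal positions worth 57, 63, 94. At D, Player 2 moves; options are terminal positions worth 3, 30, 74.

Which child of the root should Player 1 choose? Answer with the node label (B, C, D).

C

B (Player 2): min(43, 96, 81) = 43
C (Player 2): min(57, 63, 94) = 57
D (Player 2): min(3, 30, 74) = 3
Root (Player 1): max(43, 57, 3) = 57
Player 1 picks the child with the highest value: C (value 57).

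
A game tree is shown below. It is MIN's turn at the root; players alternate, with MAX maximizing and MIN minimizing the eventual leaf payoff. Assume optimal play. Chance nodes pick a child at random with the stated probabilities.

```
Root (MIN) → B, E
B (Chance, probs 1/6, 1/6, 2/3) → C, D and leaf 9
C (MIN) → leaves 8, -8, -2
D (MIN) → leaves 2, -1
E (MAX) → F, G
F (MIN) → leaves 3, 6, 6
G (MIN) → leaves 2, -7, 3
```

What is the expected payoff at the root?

3

C (MIN): min(8, -8, -2) = -8
D (MIN): min(2, -1) = -1
B (Chance): 1/6·-8 + 1/6·-1 + 2/3·9 = 4.5
F (MIN): min(3, 6, 6) = 3
G (MIN): min(2, -7, 3) = -7
E (MAX): max(3, -7) = 3
Root (MIN): min(4.5, 3) = 3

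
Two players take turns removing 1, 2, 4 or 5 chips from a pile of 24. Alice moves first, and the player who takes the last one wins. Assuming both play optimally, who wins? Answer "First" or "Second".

Positions where the player to move wins (W) vs loses (L):
i:   0  1  2  3  4  5  6  7  8  9 10 11 12 13 14 15 16 17 18 19 20 21 22 23 24
     L  W  W  L  W  W  L  W  W  L  W  W  L  W  W  L  W  W  L  W  W  L  W  W  L
Position 24 is L, so the second player wins.

Second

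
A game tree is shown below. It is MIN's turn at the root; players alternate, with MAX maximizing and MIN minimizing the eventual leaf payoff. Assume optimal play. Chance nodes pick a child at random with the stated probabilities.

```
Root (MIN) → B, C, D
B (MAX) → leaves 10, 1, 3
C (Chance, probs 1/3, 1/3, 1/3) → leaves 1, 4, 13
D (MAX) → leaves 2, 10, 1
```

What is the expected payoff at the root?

B (MAX): max(10, 1, 3) = 10
C (Chance): 1/3·1 + 1/3·4 + 1/3·13 = 6
D (MAX): max(2, 10, 1) = 10
Root (MIN): min(10, 6, 10) = 6

6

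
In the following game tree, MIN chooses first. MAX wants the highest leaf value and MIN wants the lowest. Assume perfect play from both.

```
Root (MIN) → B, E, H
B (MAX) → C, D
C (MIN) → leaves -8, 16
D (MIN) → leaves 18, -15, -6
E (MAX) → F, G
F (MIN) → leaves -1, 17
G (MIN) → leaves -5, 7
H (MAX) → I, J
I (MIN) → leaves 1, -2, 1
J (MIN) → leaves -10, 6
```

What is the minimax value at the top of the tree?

-8

C (MIN): min(-8, 16) = -8
D (MIN): min(18, -15, -6) = -15
B (MAX): max(-8, -15) = -8
F (MIN): min(-1, 17) = -1
G (MIN): min(-5, 7) = -5
E (MAX): max(-1, -5) = -1
I (MIN): min(1, -2, 1) = -2
J (MIN): min(-10, 6) = -10
H (MAX): max(-2, -10) = -2
Root (MIN): min(-8, -1, -2) = -8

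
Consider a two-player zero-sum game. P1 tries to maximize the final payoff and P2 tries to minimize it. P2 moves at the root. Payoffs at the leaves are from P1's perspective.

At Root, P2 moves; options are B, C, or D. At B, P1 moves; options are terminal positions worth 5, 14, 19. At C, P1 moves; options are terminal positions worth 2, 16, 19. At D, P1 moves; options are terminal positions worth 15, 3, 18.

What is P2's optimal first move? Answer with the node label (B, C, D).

B (P1): max(5, 14, 19) = 19
C (P1): max(2, 16, 19) = 19
D (P1): max(15, 3, 18) = 18
Root (P2): min(19, 19, 18) = 18
P2 picks the child with the lowest value: D (value 18).

D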